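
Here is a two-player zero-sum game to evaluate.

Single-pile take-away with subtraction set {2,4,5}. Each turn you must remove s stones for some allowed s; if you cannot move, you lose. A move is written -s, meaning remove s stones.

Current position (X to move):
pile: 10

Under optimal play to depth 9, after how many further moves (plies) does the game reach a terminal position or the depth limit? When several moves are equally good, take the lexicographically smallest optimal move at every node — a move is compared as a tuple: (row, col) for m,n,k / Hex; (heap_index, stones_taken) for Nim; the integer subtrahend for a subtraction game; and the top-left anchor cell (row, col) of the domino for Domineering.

ply 1, X at 10 | -2=+1→8*; -4=-1→6; -5=-1→5
ply 2, O at 8 | -2=-1→6*; -4=-1→4; -5=-1→3
ply 3, X at 6 | -2=-1→4; -4=-1→2; -5=+1→1*
ply 4: 1 is terminal -1 (O); from 10 depth 9

PV length from [10]: 3 plies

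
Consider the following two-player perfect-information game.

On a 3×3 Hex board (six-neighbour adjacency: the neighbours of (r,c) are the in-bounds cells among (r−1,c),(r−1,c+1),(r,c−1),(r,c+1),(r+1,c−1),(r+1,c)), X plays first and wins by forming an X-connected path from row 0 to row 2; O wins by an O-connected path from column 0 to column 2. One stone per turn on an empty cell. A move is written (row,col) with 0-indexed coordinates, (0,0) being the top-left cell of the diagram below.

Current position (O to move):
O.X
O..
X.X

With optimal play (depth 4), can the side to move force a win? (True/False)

p1 O@[O.X/O../X.X]: (0,1)[OOX/O../X.X]-1* (1,1)[O.X/OO./X.X]-1 (1,2)[O.X/O.O/X.X]-1 (2,1)[O.X/O../XOX]-1
p2 X@[OOX/O../X.X]: (1,1)[OOX/OX./X.X]+1* (1,2)[OOX/O.X/X.X]+1 (2,1)[OOX/O../XXX]+1
p3 O@[OOX/OX./X.X] terminal -1; root [O.X/O../X.X] d4

O winning at [O.X/O../X.X]: False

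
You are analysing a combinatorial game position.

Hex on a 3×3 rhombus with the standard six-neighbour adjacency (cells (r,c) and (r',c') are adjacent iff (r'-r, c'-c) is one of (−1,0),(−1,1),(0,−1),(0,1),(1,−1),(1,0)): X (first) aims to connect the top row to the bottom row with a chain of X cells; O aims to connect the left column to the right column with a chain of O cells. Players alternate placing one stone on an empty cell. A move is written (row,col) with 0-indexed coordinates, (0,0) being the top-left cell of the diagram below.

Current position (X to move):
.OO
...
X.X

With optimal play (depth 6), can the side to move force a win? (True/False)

X winning at [.OO/.../X.X]: False

[.OO/.../X.X] X move#1: (0,0):-1/XOO/.../X.X*, (1,0):-1/.OO/X../X.X, (1,1):-1/.OO/.X./X.X, (1,2):-1/.OO/..X/X.X, (2,1):-1/.OO/.../XXX
[XOO/.../X.X] O move#2: (1,0):+1/XOO/O../X.X*, (1,1):-1/XOO/.O./X.X, (1,2):-1/XOO/..O/X.X, (2,1):-1/XOO/.../XOX
[XOO/O../X.X] end (terminal -1, X#3); searched .OO/.../X.X to 6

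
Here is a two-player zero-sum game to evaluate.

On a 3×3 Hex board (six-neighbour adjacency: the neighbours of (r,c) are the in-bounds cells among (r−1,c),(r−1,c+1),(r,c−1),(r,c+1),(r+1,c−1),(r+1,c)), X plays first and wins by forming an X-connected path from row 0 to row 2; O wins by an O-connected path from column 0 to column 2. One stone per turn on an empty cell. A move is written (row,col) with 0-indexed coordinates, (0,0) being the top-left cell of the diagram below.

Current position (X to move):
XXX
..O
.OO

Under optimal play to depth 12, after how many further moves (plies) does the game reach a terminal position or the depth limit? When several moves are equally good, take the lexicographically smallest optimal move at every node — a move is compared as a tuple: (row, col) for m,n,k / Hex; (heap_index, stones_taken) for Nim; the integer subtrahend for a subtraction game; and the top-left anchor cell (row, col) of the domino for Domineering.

ply 1, X at XXX/..O/.OO | (1,0)=-1→XXX/X.O/.OO; (1,1)=-1→XXX/.XO/.OO; (2,0)=+1→XXX/..O/XOO*
ply 2, O at XXX/..O/XOO | (1,0)=-1→XXX/O.O/XOO*; (1,1)=-1→XXX/.OO/XOO
ply 3, X at XXX/O.O/XOO | (1,1)=+1→XXX/OXO/XOO*
ply 4: XXX/OXO/XOO is terminal -1 (O); from XXX/..O/.OO depth 12

PV length from [XXX/..O/.OO]: 3 plies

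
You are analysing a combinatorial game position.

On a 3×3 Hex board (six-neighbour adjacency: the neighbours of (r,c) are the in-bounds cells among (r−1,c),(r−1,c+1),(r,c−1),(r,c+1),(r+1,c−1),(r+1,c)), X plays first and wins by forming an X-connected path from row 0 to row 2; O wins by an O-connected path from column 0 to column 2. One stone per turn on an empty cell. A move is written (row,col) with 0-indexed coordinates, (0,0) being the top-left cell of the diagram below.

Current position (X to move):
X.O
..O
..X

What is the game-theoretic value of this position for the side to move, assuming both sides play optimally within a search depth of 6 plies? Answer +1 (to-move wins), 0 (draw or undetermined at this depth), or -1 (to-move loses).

ply 1, X at X.O/..O/..X | (0,1)=-1→XXO/..O/..X; (1,0)=-1→X.O/X.O/..X; (1,1)=+1→X.O/.XO/..X*; (2,0)=-1→X.O/..O/X.X; (2,1)=-1→X.O/..O/.XX
ply 2, O at X.O/.XO/..X | (0,1)=-1→XOO/.XO/..X*; (1,0)=-1→X.O/OXO/..X; (2,0)=-1→X.O/.XO/O.X; (2,1)=-1→X.O/.XO/.OX
ply 3, X at XOO/.XO/..X | (1,0)=+1→XOO/XXO/..X*; (2,0)=-1→XOO/.XO/X.X; (2,1)=-1→XOO/.XO/.XX
ply 4, O at XOO/XXO/..X | (2,0)=-1→XOO/XXO/O.X*; (2,1)=-1→XOO/XXO/.OX
ply 5, X at XOO/XXO/O.X | (2,1)=+1→XOO/XXO/OXX*
ply 6: XOO/XXO/OXX is terminal -1 (O); from X.O/..O/..X depth 6

value(X.O/..O/..X, X) = +1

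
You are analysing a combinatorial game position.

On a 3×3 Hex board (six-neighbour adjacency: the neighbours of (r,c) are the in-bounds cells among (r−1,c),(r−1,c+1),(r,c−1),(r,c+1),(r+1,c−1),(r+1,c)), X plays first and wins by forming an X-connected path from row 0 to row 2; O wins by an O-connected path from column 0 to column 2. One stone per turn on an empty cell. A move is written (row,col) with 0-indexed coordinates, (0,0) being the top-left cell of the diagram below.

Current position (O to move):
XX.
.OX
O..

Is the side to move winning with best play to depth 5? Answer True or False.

O winning at [XX./.OX/O..]: True

[XX./.OX/O..] O move#1: (0,2):+1/XXO/.OX/O..*, (1,0):-1/XX./OOX/O.., (2,1):+1/XX./.OX/OO., (2,2):+1/XX./.OX/O.O
[XXO/.OX/O..] end (terminal -1, X#2); searched XX./.OX/O.. to 5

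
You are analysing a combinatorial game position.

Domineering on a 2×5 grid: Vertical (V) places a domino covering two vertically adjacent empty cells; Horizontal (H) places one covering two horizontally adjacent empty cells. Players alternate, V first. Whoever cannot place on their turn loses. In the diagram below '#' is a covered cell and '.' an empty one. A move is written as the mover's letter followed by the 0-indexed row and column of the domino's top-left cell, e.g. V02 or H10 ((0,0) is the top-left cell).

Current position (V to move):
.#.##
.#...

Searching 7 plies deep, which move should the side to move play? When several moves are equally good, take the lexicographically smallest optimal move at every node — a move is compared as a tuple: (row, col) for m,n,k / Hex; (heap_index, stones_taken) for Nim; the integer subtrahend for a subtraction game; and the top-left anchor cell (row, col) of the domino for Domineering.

V's best at [.#.##/.#...]: V02

p1 V@[.#.##/.#...]: V00[##.##/##...]-1 V02[.####/.##..]+1*
p2 H@[.####/.##..]: H13[.####/.####]-1*
p3 V@[.####/.####]: V00[#####/#####]+1*
p4 H@[#####/#####] terminal -1; root [.#.##/.#...] d7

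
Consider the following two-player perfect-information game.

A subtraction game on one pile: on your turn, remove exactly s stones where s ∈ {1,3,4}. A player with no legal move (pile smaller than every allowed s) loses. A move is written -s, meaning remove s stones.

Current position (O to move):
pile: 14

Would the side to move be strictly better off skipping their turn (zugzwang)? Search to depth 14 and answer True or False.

zugzwang(14, O) = True

[14] O move#1: -1:-1/13*, -3:-1/11, -4:-1/10
[13] X move#2: -1:-1/12, -3:-1/10, -4:+1/9*
[9] O move#3: -1:-1/8*, -3:-1/6, -4:-1/5
[8] X move#4: -1:+1/7*, -3:-1/5, -4:-1/4
[7] O move#5: -1:-1/6*, -3:-1/4, -4:-1/3
[6] X move#6: -1:-1/5, -3:-1/3, -4:+1/2*
[2] O move#7: -1:-1/1*
[1] X move#8: -1:+1/0*
[0] end (terminal -1, O#9); searched 14 to 14
pass branch (X moves first from the same position):
  | [14] X move#1: -1:-1/13*, -3:-1/11, -4:-1/10
  | [13] O move#2: -1:-1/12, -3:-1/10, -4:+1/9*
  | [9] X move#3: -1:-1/8*, -3:-1/6, -4:-1/5
  | [8] O move#4: -1:+1/7*, -3:-1/5, -4:-1/4
  | [7] X move#5: -1:-1/6*, -3:-1/4, -4:-1/3
  | [6] O move#6: -1:-1/5, -3:-1/3, -4:+1/2*
  | [2] X move#7: -1:-1/1*
  | [1] O move#8: -1:+1/0*
  | [0] end (terminal -1, X#9); searched 14 to 14
O moving scores -1; O passing scores +1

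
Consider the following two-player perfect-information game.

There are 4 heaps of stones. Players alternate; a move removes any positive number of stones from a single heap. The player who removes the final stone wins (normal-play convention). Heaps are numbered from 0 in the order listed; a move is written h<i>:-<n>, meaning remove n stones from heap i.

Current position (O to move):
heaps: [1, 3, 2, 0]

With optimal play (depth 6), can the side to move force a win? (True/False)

[(1,3,2,0)] O move#1: h0:-1:-1/(0,3,2,0)*, h1:-1:-1/(1,2,2,0), h1:-2:-1/(1,1,2,0), h1:-3:-1/(1,0,2,0), h2:-1:-1/(1,3,1,0), h2:-2:-1/(1,3,0,0)
[(0,3,2,0)] X move#2: h1:-1:+1/(0,2,2,0)*, h1:-2:-1/(0,1,2,0), h1:-3:-1/(0,0,2,0), h2:-1:-1/(0,3,1,0), h2:-2:-1/(0,3,0,0)
[(0,2,2,0)] O move#3: h1:-1:-1/(0,1,2,0)*, h1:-2:-1/(0,0,2,0), h2:-1:-1/(0,2,1,0), h2:-2:-1/(0,2,0,0)
[(0,1,2,0)] X move#4: h1:-1:-1/(0,0,2,0), h2:-1:+1/(0,1,1,0)*, h2:-2:-1/(0,1,0,0)
[(0,1,1,0)] O move#5: h1:-1:-1/(0,0,1,0)*, h2:-1:-1/(0,1,0,0)
[(0,0,1,0)] X move#6: h2:-1:+1/(0,0,0,0)*
[(0,0,0,0)] end (terminal -1, O#7); searched (1,3,2,0) to 6

O winning at [(1,3,2,0)]: False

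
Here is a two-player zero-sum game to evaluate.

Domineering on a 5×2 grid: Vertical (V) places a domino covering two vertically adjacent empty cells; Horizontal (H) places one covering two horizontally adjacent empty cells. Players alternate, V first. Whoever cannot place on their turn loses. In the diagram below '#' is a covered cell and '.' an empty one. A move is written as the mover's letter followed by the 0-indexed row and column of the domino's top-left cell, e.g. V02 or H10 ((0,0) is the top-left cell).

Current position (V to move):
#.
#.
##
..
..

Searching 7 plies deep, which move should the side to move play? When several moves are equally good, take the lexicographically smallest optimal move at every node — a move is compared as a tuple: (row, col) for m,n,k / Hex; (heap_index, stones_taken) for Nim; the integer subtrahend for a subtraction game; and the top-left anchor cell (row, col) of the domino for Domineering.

p1 V@[#./#./##/../..]: V01[##/##/##/../..]-1 V30[#./#./##/#./#.]+1* V31[#./#./##/.#/.#]+1
p2 H@[#./#./##/#./#.] terminal -1; root [#./#./##/../..] d7

V's best at [#./#./##/../..]: V30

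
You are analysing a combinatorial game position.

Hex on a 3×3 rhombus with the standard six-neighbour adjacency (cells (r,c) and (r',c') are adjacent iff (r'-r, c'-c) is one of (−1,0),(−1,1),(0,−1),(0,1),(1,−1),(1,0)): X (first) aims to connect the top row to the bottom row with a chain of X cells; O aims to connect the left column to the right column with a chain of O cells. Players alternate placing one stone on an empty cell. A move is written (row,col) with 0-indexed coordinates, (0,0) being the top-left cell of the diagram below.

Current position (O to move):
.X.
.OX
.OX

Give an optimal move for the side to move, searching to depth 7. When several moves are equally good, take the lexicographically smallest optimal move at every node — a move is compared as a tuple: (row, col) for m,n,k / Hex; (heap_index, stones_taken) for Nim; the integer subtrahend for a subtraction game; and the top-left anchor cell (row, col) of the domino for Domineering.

ply 1, O at .X./.OX/.OX | (0,0)=-1→OX./.OX/.OX; (0,2)=+1→.XO/.OX/.OX*; (1,0)=-1→.X./OOX/.OX; (2,0)=-1→.X./.OX/OOX
ply 2, X at .XO/.OX/.OX | (0,0)=-1→XXO/.OX/.OX*; (1,0)=-1→.XO/XOX/.OX; (2,0)=-1→.XO/.OX/XOX
ply 3, O at XXO/.OX/.OX | (1,0)=+1→XXO/OOX/.OX*; (2,0)=+1→XXO/.OX/OOX
ply 4: XXO/OOX/.OX is terminal -1 (X); from .X./.OX/.OX depth 7

O's best at [.X./.OX/.OX]: (0,2)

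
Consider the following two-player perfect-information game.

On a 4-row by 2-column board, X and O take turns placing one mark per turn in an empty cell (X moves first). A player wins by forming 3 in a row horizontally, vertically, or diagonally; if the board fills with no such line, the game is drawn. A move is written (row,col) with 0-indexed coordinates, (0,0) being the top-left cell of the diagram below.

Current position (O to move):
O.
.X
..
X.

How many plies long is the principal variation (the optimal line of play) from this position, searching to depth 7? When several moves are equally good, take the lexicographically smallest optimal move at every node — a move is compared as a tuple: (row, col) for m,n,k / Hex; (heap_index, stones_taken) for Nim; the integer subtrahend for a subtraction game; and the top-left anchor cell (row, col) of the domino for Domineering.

PV length from [O./.X/../X.]: 5 plies

[O./.X/../X.] O move#1: (0,1):+0/OO/.X/../X.*, (1,0):+0/O./OX/../X., (2,0):+0/O./.X/O./X., (2,1):+0/O./.X/.O/X., (3,1):+0/O./.X/../XO
[OO/.X/../X.] X move#2: (1,0):+0/OO/XX/../X.*, (2,0):+0/OO/.X/X./X., (2,1):+0/OO/.X/.X/X., (3,1):+0/OO/.X/../XX
[OO/XX/../X.] O move#3: (2,0):+0/OO/XX/O./X.*, (2,1):-1/OO/XX/.O/X., (3,1):-1/OO/XX/../XO
[OO/XX/O./X.] X move#4: (2,1):+0/OO/XX/OX/X.*, (3,1):+0/OO/XX/O./XX
[OO/XX/OX/X.] O move#5: (3,1):+0/OO/XX/OX/XO*
[OO/XX/OX/XO] end (terminal +0, X#6); searched O./.X/../X. to 7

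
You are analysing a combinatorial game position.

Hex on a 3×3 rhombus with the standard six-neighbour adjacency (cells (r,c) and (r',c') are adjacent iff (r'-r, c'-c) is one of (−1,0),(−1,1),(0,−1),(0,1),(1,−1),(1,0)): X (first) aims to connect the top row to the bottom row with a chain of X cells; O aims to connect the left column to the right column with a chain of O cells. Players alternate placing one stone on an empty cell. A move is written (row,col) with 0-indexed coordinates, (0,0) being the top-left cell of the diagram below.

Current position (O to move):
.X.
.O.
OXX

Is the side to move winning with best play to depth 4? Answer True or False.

O winning at [.X./.O./OXX]: True

ply 1, O at .X./.O./OXX | (0,0)=+1→OX./.O./OXX*; (0,2)=+1→.XO/.O./OXX; (1,0)=+1→.X./OO./OXX; (1,2)=+1→.X./.OO/OXX
ply 2, X at OX./.O./OXX | (0,2)=-1→OXX/.O./OXX*; (1,0)=-1→OX./XO./OXX; (1,2)=-1→OX./.OX/OXX
ply 3, O at OXX/.O./OXX | (1,0)=-1→OXX/OO./OXX; (1,2)=+1→OXX/.OO/OXX*
ply 4: OXX/.OO/OXX is terminal -1 (X); from .X./.O./OXX depth 4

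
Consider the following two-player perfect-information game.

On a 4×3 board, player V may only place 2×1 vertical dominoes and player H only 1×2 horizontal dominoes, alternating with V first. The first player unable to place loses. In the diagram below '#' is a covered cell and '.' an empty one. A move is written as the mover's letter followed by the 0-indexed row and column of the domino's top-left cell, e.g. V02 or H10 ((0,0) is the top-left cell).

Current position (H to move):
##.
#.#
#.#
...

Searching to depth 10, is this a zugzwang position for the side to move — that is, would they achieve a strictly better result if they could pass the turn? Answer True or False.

zugzwang(##./#.#/#.#/..., H) = False

ply 1, H at ##./#.#/#.#/... | H30=-1→##./#.#/#.#/##.*; H31=-1→##./#.#/#.#/.##
ply 2, V at ##./#.#/#.#/##. | V11=+1→##./###/###/##.*
ply 3: ##./###/###/##. is terminal -1 (H); from ##./#.#/#.#/... depth 10
if H skipped the turn, V would face:
~ ply 1, V at ##./#.#/#.#/... | V11=-1→##./###/###/...; V21=+1→##./#.#/###/.#.*
~ ply 2: ##./#.#/###/.#. is terminal -1 (H); from ##./#.#/#.#/... depth 10
compare (H): move=-1 vs pass=-1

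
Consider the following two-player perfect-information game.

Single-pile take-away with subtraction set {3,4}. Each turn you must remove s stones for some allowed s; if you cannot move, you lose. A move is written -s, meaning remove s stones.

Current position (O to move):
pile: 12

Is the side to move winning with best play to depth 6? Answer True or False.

p1 O@[12]: -3[9]+1* -4[8]+1
p2 X@[9]: -3[6]-1* -4[5]-1
p3 O@[6]: -3[3]-1 -4[2]+1*
p4 X@[2] terminal -1; root [12] d6

O winning at [12]: True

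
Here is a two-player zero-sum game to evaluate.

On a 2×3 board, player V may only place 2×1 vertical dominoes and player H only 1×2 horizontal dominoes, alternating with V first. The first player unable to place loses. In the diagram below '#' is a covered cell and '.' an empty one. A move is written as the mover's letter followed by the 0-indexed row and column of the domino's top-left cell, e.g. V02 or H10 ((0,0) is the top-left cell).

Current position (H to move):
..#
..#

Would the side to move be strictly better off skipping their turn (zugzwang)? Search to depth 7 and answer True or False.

ply 1, H at ..#/..# | H00=+1→###/..#*; H10=+1→..#/###
ply 2: ###/..# is terminal -1 (V); from ..#/..# depth 7
pass branch (V moves first from the same position):
  | ply 1, V at ..#/..# | V00=+1→#.#/#.#*; V01=+1→.##/.##
  | ply 2: #.#/#.# is terminal -1 (H); from ..#/..# depth 7
H moving scores +1; H passing scores -1

zugzwang(..#/..#, H) = False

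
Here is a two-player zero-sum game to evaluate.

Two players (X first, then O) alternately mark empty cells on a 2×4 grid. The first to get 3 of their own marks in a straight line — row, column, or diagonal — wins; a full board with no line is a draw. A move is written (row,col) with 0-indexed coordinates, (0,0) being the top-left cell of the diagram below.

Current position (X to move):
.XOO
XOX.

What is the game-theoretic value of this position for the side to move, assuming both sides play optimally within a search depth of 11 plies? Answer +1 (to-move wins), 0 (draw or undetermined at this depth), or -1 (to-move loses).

p1 X@[.XOO/XOX.]: (0,0)[XXOO/XOX.]+0* (1,3)[.XOO/XOXX]+0
p2 O@[XXOO/XOX.]: (1,3)[XXOO/XOXO]+0*
p3 X@[XXOO/XOXO] terminal +0; root [.XOO/XOX.] d11

value(.XOO/XOX., X) = 0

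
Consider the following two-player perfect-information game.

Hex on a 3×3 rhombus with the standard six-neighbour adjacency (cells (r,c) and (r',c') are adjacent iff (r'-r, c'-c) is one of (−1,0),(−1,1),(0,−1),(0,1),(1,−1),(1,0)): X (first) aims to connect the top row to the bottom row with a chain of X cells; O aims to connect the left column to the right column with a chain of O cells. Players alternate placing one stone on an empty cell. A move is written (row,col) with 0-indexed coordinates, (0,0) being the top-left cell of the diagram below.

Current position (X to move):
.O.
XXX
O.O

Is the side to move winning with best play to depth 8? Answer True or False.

X winning at [.O./XXX/O.O]: True

[.O./XXX/O.O] X move#1: (0,0):-1/XO./XXX/O.O, (0,2):-1/.OX/XXX/O.O, (2,1):+1/.O./XXX/OXO*
[.O./XXX/OXO] O move#2: (0,0):-1/OO./XXX/OXO*, (0,2):-1/.OO/XXX/OXO
[OO./XXX/OXO] X move#3: (0,2):+1/OOX/XXX/OXO*
[OOX/XXX/OXO] end (terminal -1, O#4); searched .O./XXX/O.O to 8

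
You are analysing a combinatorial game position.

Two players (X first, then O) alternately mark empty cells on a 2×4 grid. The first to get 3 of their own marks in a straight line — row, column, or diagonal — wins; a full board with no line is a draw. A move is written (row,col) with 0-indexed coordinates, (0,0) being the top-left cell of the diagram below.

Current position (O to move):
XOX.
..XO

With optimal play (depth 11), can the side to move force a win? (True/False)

p1 O@[XOX./..XO]: (0,3)[XOXO/..XO]+0* (1,0)[XOX./O.XO]+0 (1,1)[XOX./.OXO]+0
p2 X@[XOXO/..XO]: (1,0)[XOXO/X.XO]+0* (1,1)[XOXO/.XXO]+0
p3 O@[XOXO/X.XO]: (1,1)[XOXO/XOXO]+0*
p4 X@[XOXO/XOXO] terminal +0; root [XOX./..XO] d11

O winning at [XOX./..XO]: False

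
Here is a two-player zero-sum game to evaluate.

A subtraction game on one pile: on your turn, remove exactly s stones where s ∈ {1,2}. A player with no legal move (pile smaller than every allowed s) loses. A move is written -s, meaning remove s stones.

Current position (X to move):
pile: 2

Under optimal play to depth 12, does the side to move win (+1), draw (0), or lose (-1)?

ply 1, X at 2 | -1=-1→1; -2=+1→0*
ply 2: 0 is terminal -1 (O); from 2 depth 12

value(2, X) = +1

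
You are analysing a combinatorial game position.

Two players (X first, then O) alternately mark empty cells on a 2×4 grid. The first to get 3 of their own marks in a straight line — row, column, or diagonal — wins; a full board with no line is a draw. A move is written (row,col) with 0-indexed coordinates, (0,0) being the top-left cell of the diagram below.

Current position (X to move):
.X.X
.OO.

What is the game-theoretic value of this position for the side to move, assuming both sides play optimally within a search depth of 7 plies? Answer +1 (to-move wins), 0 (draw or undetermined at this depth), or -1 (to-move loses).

value(.X.X/.OO., X) = +1

p1 X@[.X.X/.OO.]: (0,0)[XX.X/.OO.]-1 (0,2)[.XXX/.OO.]+1* (1,0)[.X.X/XOO.]-1 (1,3)[.X.X/.OOX]-1
p2 O@[.XXX/.OO.] terminal -1; root [.X.X/.OO.] d7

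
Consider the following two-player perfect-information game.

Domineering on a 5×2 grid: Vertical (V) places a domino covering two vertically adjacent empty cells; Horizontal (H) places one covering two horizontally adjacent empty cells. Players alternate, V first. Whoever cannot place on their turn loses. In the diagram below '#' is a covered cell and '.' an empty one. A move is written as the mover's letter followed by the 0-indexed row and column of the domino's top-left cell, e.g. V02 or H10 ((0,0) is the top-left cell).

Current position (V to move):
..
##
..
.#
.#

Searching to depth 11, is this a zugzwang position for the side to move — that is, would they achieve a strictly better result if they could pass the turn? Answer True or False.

zugzwang(../##/../.#/.#, V) = False

[../##/../.#/.#] V move#1: V20:-1/../##/#./##/.#*, V30:-1/../##/../##/##
[../##/#./##/.#] H move#2: H00:+1/##/##/#./##/.#*
[##/##/#./##/.#] end (terminal -1, V#3); searched ../##/../.#/.# to 11
if V skipped the turn, H would face:
~ [../##/../.#/.#] H move#1: H00:-1/##/##/../.#/.#, H20:+1/../##/##/.#/.#*
~ [../##/##/.#/.#] V move#2: V30:-1/../##/##/##/##*
~ [../##/##/##/##] H move#3: H00:+1/##/##/##/##/##*
~ [##/##/##/##/##] end (terminal -1, V#4); searched ../##/../.#/.# to 11
compare (V): move=-1 vs pass=-1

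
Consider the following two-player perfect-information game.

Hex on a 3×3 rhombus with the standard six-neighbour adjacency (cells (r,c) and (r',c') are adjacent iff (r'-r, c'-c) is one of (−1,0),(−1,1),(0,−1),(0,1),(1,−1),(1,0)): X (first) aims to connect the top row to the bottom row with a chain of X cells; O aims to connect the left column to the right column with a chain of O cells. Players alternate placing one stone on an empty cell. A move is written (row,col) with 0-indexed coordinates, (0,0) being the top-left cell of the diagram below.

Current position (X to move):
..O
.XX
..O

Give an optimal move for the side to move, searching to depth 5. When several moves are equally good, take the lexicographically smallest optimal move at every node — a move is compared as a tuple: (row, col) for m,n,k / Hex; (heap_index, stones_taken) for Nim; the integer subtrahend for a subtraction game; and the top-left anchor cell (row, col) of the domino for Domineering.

[..O/.XX/..O] X move#1: (0,0):+1/X.O/.XX/..O*, (0,1):+1/.XO/.XX/..O, (1,0):+1/..O/XXX/..O, (2,0):-1/..O/.XX/X.O, (2,1):-1/..O/.XX/.XO
[X.O/.XX/..O] O move#2: (0,1):-1/XOO/.XX/..O*, (1,0):-1/X.O/OXX/..O, (2,0):-1/X.O/.XX/O.O, (2,1):-1/X.O/.XX/.OO
[XOO/.XX/..O] X move#3: (1,0):+1/XOO/XXX/..O*, (2,0):-1/XOO/.XX/X.O, (2,1):-1/XOO/.XX/.XO
[XOO/XXX/..O] O move#4: (2,0):-1/XOO/XXX/O.O*, (2,1):-1/XOO/XXX/.OO
[XOO/XXX/O.O] X move#5: (2,1):+1/XOO/XXX/OXO*
[XOO/XXX/OXO] end (terminal -1, O#6); searched ..O/.XX/..O to 5

X's best at [..O/.XX/..O]: (0,0)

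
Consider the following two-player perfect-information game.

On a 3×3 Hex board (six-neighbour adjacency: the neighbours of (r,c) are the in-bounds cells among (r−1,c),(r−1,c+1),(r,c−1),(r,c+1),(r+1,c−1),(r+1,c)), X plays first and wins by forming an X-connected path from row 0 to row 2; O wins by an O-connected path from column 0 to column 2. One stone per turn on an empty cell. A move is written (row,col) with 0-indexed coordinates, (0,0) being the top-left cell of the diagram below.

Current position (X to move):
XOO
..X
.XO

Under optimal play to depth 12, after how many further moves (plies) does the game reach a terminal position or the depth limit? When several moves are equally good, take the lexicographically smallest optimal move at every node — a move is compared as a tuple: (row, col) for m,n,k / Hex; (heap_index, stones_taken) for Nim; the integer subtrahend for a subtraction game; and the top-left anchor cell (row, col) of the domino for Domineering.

PV length from [XOO/..X/.XO]: 3 plies

ply 1, X at XOO/..X/.XO | (1,0)=+1→XOO/X.X/.XO*; (1,1)=-1→XOO/.XX/.XO; (2,0)=-1→XOO/..X/XXO
ply 2, O at XOO/X.X/.XO | (1,1)=-1→XOO/XOX/.XO*; (2,0)=-1→XOO/X.X/OXO
ply 3, X at XOO/XOX/.XO | (2,0)=+1→XOO/XOX/XXO*
ply 4: XOO/XOX/XXO is terminal -1 (O); from XOO/..X/.XO depth 12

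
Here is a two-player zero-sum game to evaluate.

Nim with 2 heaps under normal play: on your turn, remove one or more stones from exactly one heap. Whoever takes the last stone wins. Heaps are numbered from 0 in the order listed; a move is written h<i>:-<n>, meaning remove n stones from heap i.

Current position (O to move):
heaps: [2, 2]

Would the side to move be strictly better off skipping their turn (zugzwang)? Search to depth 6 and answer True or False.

ply 1, O at (2,2) | h0:-1=-1→(1,2)*; h0:-2=-1→(0,2); h1:-1=-1→(2,1); h1:-2=-1→(2,0)
ply 2, X at (1,2) | h0:-1=-1→(0,2); h1:-1=+1→(1,1)*; h1:-2=-1→(1,0)
ply 3, O at (1,1) | h0:-1=-1→(0,1)*; h1:-1=-1→(1,0)
ply 4, X at (0,1) | h1:-1=+1→(0,0)*
ply 5: (0,0) is terminal -1 (O); from (2,2) depth 6
pass branch (X moves first from the same position):
  | ply 1, X at (2,2) | h0:-1=-1→(1,2)*; h0:-2=-1→(0,2); h1:-1=-1→(2,1); h1:-2=-1→(2,0)
  | ply 2, O at (1,2) | h0:-1=-1→(0,2); h1:-1=+1→(1,1)*; h1:-2=-1→(1,0)
  | ply 3, X at (1,1) | h0:-1=-1→(0,1)*; h1:-1=-1→(1,0)
  | ply 4, O at (0,1) | h1:-1=+1→(0,0)*
  | ply 5: (0,0) is terminal -1 (X); from (2,2) depth 6
O moving scores -1; O passing scores +1

zugzwang((2,2), O) = True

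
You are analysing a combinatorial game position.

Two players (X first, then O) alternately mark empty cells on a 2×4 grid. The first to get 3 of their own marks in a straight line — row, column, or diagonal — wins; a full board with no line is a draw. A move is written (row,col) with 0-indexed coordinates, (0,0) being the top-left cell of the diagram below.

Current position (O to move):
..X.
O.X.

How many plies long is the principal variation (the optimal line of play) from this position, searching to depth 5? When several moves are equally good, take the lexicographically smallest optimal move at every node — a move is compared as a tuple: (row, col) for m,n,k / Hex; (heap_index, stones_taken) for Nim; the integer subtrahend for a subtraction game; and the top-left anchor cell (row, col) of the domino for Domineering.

PV length from [..X./O.X.]: 5 plies

ply 1, O at ..X./O.X. | (0,0)=+0→O.X./O.X.*; (0,1)=+0→.OX./O.X.; (0,3)=+0→..XO/O.X.; (1,1)=-1→..X./OOX.; (1,3)=-1→..X./O.XO
ply 2, X at O.X./O.X. | (0,1)=+0→OXX./O.X.*; (0,3)=+0→O.XX/O.X.; (1,1)=+0→O.X./OXX.; (1,3)=+0→O.X./O.XX
ply 3, O at OXX./O.X. | (0,3)=+0→OXXO/O.X.*; (1,1)=-1→OXX./OOX.; (1,3)=-1→OXX./O.XO
ply 4, X at OXXO/O.X. | (1,1)=+0→OXXO/OXX.*; (1,3)=+0→OXXO/O.XX
ply 5, O at OXXO/OXX. | (1,3)=+0→OXXO/OXXO*
ply 6: OXXO/OXXO is terminal +0 (X); from ..X./O.X. depth 5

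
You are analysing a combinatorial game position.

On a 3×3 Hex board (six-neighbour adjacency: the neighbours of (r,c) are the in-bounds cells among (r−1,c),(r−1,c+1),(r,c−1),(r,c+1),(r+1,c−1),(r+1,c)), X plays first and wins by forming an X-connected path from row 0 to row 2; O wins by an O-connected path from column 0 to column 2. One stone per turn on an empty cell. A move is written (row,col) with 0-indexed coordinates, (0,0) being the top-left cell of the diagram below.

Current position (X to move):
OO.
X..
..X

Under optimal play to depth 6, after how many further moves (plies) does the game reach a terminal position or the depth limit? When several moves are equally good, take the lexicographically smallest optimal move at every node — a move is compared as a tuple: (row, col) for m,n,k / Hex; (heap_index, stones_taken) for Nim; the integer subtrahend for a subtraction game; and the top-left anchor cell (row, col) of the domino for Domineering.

p1 X@[OO./X../..X]: (0,2)[OOX/X../..X]+1* (1,1)[OO./XX./..X]-1 (1,2)[OO./X.X/..X]-1 (2,0)[OO./X../X.X]-1 (2,1)[OO./X../.XX]-1
p2 O@[OOX/X../..X]: (1,1)[OOX/XO./..X]-1* (1,2)[OOX/X.O/..X]-1 (2,0)[OOX/X../O.X]-1 (2,1)[OOX/X../.OX]-1
p3 X@[OOX/XO./..X]: (1,2)[OOX/XOX/..X]+1* (2,0)[OOX/XO./X.X]-1 (2,1)[OOX/XO./.XX]-1
p4 O@[OOX/XOX/..X] terminal -1; root [OO./X../..X] d6

PV length from [OO./X../..X]: 3 plies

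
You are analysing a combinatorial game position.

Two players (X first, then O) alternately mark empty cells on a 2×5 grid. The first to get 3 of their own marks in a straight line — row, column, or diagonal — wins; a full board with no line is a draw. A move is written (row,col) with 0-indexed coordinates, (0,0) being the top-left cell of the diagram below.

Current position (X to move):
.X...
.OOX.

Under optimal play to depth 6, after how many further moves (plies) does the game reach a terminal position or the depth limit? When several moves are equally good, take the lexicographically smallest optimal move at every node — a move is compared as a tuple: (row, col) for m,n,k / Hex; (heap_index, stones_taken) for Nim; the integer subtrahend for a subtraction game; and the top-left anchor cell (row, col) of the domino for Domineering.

PV length from [.X.../.OOX.]: 6 plies

[.X.../.OOX.] X move#1: (0,0):-1/XX.../.OOX., (0,2):-1/.XX../.OOX., (0,3):-1/.X.X./.OOX., (0,4):-1/.X..X/.OOX., (1,0):+0/.X.../XOOX.*, (1,4):-1/.X.../.OOXX
[.X.../XOOX.] O move#2: (0,0):+0/OX.../XOOX.*, (0,2):+0/.XO../XOOX., (0,3):+0/.X.O./XOOX., (0,4):-1/.X..O/XOOX., (1,4):-1/.X.../XOOXO
[OX.../XOOX.] X move#3: (0,2):+0/OXX../XOOX.*, (0,3):+0/OX.X./XOOX., (0,4):+0/OX..X/XOOX., (1,4):+0/OX.../XOOXX
[OXX../XOOX.] O move#4: (0,3):+0/OXXO./XOOX.*, (0,4):-1/OXX.O/XOOX., (1,4):-1/OXX../XOOXO
[OXXO./XOOX.] X move#5: (0,4):+0/OXXOX/XOOX.*, (1,4):+0/OXXO./XOOXX
[OXXOX/XOOX.] O move#6: (1,4):+0/OXXOX/XOOXO*
[OXXOX/XOOXO] end (terminal +0, X#7); searched .X.../.OOX. to 6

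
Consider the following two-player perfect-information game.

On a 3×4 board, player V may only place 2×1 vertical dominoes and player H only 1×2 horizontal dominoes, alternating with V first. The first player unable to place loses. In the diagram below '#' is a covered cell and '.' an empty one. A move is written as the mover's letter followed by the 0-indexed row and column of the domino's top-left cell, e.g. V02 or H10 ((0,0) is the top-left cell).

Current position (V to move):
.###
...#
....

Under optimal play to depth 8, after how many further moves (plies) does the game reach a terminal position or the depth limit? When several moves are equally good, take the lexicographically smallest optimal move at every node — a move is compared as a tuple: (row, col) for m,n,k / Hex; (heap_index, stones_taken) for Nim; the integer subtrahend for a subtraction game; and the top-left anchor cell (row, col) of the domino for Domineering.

ply 1, V at .###/...#/.... | V00=-1→####/#..#/....; V10=-1→.###/#..#/#...; V11=+1→.###/.#.#/.#..*; V12=-1→.###/..##/..#.
ply 2, H at .###/.#.#/.#.. | H22=-1→.###/.#.#/.###*
ply 3, V at .###/.#.#/.### | V00=+1→####/##.#/.###*; V10=+1→.###/##.#/####
ply 4: ####/##.#/.### is terminal -1 (H); from .###/...#/.... depth 8

PV length from [.###/...#/....]: 3 plies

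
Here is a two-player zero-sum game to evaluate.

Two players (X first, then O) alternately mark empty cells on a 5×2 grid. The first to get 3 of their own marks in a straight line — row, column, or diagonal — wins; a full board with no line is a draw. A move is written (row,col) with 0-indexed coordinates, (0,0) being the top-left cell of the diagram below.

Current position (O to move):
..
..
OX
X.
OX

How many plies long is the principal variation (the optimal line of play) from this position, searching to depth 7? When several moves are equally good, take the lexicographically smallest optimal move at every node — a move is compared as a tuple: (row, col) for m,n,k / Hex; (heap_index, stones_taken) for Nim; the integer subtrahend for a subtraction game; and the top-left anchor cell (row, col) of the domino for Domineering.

PV length from [../../OX/X./OX]: 5 plies

[../../OX/X./OX] O move#1: (0,0):-1/O./../OX/X./OX, (0,1):-1/.O/../OX/X./OX, (1,0):-1/../O./OX/X./OX, (1,1):-1/../.O/OX/X./OX, (3,1):+0/../../OX/XO/OX*
[../../OX/XO/OX] X move#2: (0,0):+0/X./../OX/XO/OX*, (0,1):+0/.X/../OX/XO/OX, (1,0):+0/../X./OX/XO/OX, (1,1):+0/../.X/OX/XO/OX
[X./../OX/XO/OX] O move#3: (0,1):+0/XO/../OX/XO/OX*, (1,0):+0/X./O./OX/XO/OX, (1,1):+0/X./.O/OX/XO/OX
[XO/../OX/XO/OX] X move#4: (1,0):+0/XO/X./OX/XO/OX*, (1,1):+0/XO/.X/OX/XO/OX
[XO/X./OX/XO/OX] O move#5: (1,1):+0/XO/XO/OX/XO/OX*
[XO/XO/OX/XO/OX] end (terminal +0, X#6); searched ../../OX/X./OX to 7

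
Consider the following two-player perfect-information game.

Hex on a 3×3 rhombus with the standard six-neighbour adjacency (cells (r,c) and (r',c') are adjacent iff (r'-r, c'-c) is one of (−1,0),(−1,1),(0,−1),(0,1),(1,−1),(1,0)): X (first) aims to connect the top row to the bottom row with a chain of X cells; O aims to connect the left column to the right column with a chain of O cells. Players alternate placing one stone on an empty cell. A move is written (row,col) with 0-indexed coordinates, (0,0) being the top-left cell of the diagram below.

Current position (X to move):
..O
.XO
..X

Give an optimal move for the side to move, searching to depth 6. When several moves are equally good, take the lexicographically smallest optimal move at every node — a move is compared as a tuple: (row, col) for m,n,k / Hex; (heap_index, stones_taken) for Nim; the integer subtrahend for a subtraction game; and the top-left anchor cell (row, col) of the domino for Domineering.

X's best at [..O/.XO/..X]: (0,0)

p1 X@[..O/.XO/..X]: (0,0)[X.O/.XO/..X]+1* (0,1)[.XO/.XO/..X]+1 (1,0)[..O/XXO/..X]+1 (2,0)[..O/.XO/X.X]-1 (2,1)[..O/.XO/.XX]-1
p2 O@[X.O/.XO/..X]: (0,1)[XOO/.XO/..X]-1* (1,0)[X.O/OXO/..X]-1 (2,0)[X.O/.XO/O.X]-1 (2,1)[X.O/.XO/.OX]-1
p3 X@[XOO/.XO/..X]: (1,0)[XOO/XXO/..X]+1* (2,0)[XOO/.XO/X.X]-1 (2,1)[XOO/.XO/.XX]-1
p4 O@[XOO/XXO/..X]: (2,0)[XOO/XXO/O.X]-1* (2,1)[XOO/XXO/.OX]-1
p5 X@[XOO/XXO/O.X]: (2,1)[XOO/XXO/OXX]+1*
p6 O@[XOO/XXO/OXX] terminal -1; root [..O/.XO/..X] d6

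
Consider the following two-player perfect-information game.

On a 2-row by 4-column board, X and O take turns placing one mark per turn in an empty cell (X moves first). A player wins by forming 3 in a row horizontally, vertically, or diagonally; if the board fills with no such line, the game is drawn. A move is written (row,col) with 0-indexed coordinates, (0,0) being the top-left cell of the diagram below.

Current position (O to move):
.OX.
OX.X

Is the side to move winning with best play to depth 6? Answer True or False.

ply 1, O at .OX./OX.X | (0,0)=-1→OOX./OX.X; (0,3)=-1→.OXO/OX.X; (1,2)=+0→.OX./OXOX*
ply 2, X at .OX./OXOX | (0,0)=+0→XOX./OXOX*; (0,3)=+0→.OXX/OXOX
ply 3, O at XOX./OXOX | (0,3)=+0→XOXO/OXOX*
ply 4: XOXO/OXOX is terminal +0 (X); from .OX./OX.X depth 6

O winning at [.OX./OX.X]: False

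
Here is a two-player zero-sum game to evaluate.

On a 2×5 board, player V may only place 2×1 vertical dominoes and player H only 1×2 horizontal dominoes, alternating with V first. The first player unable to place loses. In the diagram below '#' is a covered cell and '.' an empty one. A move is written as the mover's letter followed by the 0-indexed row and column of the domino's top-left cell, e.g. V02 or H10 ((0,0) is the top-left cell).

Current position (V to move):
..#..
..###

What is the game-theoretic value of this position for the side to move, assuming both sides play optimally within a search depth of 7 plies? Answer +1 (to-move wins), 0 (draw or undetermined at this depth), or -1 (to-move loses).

value(..#../..###, V) = +1

ply 1, V at ..#../..### | V00=+1→#.#../#.###*; V01=+1→.##../.####
ply 2, H at #.#../#.### | H03=-1→#.###/#.###*
ply 3, V at #.###/#.### | V01=+1→#####/#####*
ply 4: #####/##### is terminal -1 (H); from ..#../..### depth 7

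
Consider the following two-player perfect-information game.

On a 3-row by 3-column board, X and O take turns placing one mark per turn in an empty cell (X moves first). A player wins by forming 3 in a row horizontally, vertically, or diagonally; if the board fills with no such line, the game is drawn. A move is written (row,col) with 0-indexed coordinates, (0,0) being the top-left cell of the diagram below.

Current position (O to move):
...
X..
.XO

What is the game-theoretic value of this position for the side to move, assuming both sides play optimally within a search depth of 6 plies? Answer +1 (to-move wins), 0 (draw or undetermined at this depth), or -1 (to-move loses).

[.../X../.XO] O move#1: (0,0):-1/O../X../.XO, (0,1):+0/.O./X../.XO, (0,2):+1/..O/X../.XO*, (1,1):+0/.../XO./.XO, (1,2):-1/.../X.O/.XO, (2,0):-1/.../X../OXO
[..O/X../.XO] X move#2: (0,0):-1/X.O/X../.XO*, (0,1):-1/.XO/X../.XO, (1,1):-1/..O/XX./.XO, (1,2):-1/..O/X.X/.XO, (2,0):-1/..O/X../XXO
[X.O/X../.XO] O move#3: (0,1):-1/XOO/X../.XO, (1,1):-1/X.O/XO./.XO, (1,2):+1/X.O/X.O/.XO*, (2,0):+1/X.O/X../OXO
[X.O/X.O/.XO] end (terminal -1, X#4); searched .../X../.XO to 6

value(.../X../.XO, O) = +1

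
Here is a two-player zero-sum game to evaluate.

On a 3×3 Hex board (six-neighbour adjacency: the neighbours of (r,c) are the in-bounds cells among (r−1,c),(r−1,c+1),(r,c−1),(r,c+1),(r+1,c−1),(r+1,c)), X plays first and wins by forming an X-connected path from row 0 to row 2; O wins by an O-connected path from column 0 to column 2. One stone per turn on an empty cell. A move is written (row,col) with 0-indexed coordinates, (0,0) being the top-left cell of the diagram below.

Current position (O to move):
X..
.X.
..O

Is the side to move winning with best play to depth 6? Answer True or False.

[X../.X./..O] O move#1: (0,1):-1/XO./.X./..O*, (0,2):-1/X.O/.X./..O, (1,0):-1/X../OX./..O, (1,2):-1/X../.XO/..O, (2,0):-1/X../.X./O.O, (2,1):-1/X../.X./.OO
[XO./.X./..O] X move#2: (0,2):+1/XOX/.X./..O*, (1,0):+1/XO./XX./..O, (1,2):+1/XO./.XX/..O, (2,0):+1/XO./.X./X.O, (2,1):+1/XO./.X./.XO
[XOX/.X./..O] O move#3: (1,0):-1/XOX/OX./..O*, (1,2):-1/XOX/.XO/..O, (2,0):-1/XOX/.X./O.O, (2,1):-1/XOX/.X./.OO
[XOX/OX./..O] X move#4: (1,2):+1/XOX/OXX/..O*, (2,0):+1/XOX/OX./X.O, (2,1):+1/XOX/OX./.XO
[XOX/OXX/..O] O move#5: (2,0):-1/XOX/OXX/O.O*, (2,1):-1/XOX/OXX/.OO
[XOX/OXX/O.O] X move#6: (2,1):+1/XOX/OXX/OXO*
[XOX/OXX/OXO] end (terminal -1, O#7); searched X../.X./..O to 6

O winning at [X../.X./..O]: False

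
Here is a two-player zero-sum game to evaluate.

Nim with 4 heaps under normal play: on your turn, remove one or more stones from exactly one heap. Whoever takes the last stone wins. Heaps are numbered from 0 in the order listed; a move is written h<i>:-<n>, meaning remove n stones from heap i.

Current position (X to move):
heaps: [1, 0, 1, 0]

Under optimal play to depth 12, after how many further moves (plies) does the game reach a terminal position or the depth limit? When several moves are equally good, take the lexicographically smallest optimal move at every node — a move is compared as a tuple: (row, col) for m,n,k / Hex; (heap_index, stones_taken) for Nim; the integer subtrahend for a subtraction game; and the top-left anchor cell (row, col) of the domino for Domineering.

PV length from [(1,0,1,0)]: 2 plies

ply 1, X at (1,0,1,0) | h0:-1=-1→(0,0,1,0)*; h2:-1=-1→(1,0,0,0)
ply 2, O at (0,0,1,0) | h2:-1=+1→(0,0,0,0)*
ply 3: (0,0,0,0) is terminal -1 (X); from (1,0,1,0) depth 12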